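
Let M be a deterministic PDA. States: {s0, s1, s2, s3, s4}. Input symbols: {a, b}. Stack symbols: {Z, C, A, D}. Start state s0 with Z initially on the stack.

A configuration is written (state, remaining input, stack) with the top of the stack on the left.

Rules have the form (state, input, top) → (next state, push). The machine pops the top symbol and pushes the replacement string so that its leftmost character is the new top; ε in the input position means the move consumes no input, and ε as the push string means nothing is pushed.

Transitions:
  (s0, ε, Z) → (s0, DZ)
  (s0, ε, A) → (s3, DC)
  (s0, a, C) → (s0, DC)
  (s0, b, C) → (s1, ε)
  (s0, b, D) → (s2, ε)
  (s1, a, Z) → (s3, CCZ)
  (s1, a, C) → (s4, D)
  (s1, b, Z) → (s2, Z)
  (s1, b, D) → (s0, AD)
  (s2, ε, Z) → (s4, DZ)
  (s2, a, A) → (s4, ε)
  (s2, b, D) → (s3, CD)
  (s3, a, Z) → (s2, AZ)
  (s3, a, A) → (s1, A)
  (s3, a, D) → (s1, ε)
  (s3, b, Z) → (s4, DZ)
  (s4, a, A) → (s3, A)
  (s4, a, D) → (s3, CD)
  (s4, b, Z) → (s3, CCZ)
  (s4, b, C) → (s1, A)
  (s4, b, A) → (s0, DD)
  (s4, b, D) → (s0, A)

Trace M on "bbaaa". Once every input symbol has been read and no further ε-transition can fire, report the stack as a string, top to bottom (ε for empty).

CDZ

(s0, bbaaa, Z)
  ε-move, top Z: go to s0, push DZ → (s0, bbaaa, DZ)
  read b, top D: go to s2, push ε → (s2, baaa, Z)
  ε-move, top Z: go to s4, push DZ → (s4, baaa, DZ)
  read b, top D: go to s0, push A → (s0, aaa, AZ)
  ε-move, top A: go to s3, push DC → (s3, aaa, DCZ)
  read a, top D: go to s1, push ε → (s1, aa, CZ)
  read a, top C: go to s4, push D → (s4, a, DZ)
  read a, top D: go to s3, push CD → (s3, ε, CDZ)
All input consumed in state s3 with stack CDZ.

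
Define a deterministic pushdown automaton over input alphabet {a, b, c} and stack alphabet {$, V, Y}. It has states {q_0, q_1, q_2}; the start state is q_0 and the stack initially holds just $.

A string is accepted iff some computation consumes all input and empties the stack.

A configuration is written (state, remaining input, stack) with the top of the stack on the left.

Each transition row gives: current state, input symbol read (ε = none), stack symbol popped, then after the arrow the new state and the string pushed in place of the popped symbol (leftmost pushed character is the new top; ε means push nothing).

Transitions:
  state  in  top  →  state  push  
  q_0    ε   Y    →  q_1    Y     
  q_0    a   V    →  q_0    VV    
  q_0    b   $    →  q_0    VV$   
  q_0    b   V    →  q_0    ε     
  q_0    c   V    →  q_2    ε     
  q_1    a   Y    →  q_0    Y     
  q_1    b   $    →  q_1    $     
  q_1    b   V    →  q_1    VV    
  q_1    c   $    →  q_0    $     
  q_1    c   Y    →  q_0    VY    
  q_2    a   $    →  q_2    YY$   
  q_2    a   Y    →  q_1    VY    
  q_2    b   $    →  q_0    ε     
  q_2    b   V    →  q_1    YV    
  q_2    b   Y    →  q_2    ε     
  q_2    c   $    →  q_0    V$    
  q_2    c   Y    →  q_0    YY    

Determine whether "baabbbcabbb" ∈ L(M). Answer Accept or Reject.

(q_0, baabbbcabbb, $) ⊢ (q_0, aabbbcabbb, VV$) ⊢ (q_0, abbbcabbb, VVV$) ⊢ (q_0, bbbcabbb, VVVV$) ⊢ (q_0, bbcabbb, VVV$) ⊢ (q_0, bcabbb, VV$) ⊢ (q_0, cabbb, V$) ⊢ (q_2, abbb, $) ⊢ (q_2, bbb, YY$) ⊢ (q_2, bb, Y$) ⊢ (q_2, b, $) ⊢ (q_0, ε, ε)
All input consumed and the stack is empty.

Accept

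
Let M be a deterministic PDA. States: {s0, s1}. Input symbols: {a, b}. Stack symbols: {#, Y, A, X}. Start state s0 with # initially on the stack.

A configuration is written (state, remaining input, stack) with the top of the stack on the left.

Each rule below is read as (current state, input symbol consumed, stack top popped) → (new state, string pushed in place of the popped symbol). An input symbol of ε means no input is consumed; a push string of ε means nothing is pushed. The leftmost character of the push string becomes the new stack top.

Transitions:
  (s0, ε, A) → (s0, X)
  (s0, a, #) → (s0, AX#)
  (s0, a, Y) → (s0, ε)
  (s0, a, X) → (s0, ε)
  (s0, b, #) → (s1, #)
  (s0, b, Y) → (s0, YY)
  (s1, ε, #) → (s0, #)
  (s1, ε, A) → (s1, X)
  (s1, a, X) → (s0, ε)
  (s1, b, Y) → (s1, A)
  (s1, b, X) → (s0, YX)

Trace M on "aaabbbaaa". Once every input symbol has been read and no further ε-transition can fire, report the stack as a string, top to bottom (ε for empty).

(s0, aaabbbaaa, #)
  read a, top #: go to s0, push AX# → (s0, aabbbaaa, AX#)
  ε-move, top A: go to s0, push X → (s0, aabbbaaa, XX#)
  read a, top X: go to s0, push ε → (s0, abbbaaa, X#)
  read a, top X: go to s0, push ε → (s0, bbbaaa, #)
  read b, top #: go to s1, push # → (s1, bbaaa, #)
  ε-move, top #: go to s0, push # → (s0, bbaaa, #)
  read b, top #: go to s1, push # → (s1, baaa, #)
  ε-move, top #: go to s0, push # → (s0, baaa, #)
  read b, top #: go to s1, push # → (s1, aaa, #)
  ε-move, top #: go to s0, push # → (s0, aaa, #)
  read a, top #: go to s0, push AX# → (s0, aa, AX#)
  ε-move, top A: go to s0, push X → (s0, aa, XX#)
  read a, top X: go to s0, push ε → (s0, a, X#)
  read a, top X: go to s0, push ε → (s0, ε, #)
All input consumed in state s0 with stack #.

#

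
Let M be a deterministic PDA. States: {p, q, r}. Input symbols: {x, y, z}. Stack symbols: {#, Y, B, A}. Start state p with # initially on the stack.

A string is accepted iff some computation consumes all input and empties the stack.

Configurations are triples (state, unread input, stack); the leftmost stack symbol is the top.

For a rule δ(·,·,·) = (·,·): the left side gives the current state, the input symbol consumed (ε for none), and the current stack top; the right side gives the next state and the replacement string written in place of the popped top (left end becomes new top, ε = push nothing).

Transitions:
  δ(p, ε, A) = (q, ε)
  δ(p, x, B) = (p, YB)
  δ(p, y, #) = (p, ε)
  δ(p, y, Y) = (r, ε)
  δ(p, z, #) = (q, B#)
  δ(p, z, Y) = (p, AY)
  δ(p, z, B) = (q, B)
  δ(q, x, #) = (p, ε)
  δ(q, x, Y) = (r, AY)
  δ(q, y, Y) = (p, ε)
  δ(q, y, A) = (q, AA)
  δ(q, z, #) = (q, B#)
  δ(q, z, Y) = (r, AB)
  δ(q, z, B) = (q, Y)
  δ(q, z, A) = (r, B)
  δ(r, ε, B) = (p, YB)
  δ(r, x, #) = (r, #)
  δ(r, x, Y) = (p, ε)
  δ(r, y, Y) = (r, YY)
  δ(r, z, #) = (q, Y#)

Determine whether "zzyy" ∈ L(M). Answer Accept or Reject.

(p, zzyy, #)
  read z, top #: go to q, push B# → (q, zyy, B#)
  read z, top B: go to q, push Y → (q, yy, Y#)
  read y, top Y: go to p, push ε → (p, y, #)
  read y, top #: go to p, push ε → (p, ε, ε)
All input consumed and the stack is empty.

Accept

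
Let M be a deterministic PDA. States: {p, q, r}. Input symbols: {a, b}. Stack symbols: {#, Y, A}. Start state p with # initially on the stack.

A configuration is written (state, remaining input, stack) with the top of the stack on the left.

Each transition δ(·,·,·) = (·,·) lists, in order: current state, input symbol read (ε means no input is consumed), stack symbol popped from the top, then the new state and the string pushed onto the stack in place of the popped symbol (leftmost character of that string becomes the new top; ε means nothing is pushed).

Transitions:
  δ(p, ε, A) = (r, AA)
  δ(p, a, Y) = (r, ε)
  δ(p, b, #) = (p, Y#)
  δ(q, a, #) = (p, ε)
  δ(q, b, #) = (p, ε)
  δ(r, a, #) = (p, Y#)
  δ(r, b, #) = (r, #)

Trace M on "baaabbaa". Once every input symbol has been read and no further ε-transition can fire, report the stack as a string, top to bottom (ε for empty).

#

(p, baaabbaa, #)
  read b, top #: go to p, push Y# → (p, aaabbaa, Y#)
  read a, top Y: go to r, push ε → (r, aabbaa, #)
  read a, top #: go to p, push Y# → (p, abbaa, Y#)
  read a, top Y: go to r, push ε → (r, bbaa, #)
  read b, top #: go to r, push # → (r, baa, #)
  read b, top #: go to r, push # → (r, aa, #)
  read a, top #: go to p, push Y# → (p, a, Y#)
  read a, top Y: go to r, push ε → (r, ε, #)
All input consumed in state r with stack #.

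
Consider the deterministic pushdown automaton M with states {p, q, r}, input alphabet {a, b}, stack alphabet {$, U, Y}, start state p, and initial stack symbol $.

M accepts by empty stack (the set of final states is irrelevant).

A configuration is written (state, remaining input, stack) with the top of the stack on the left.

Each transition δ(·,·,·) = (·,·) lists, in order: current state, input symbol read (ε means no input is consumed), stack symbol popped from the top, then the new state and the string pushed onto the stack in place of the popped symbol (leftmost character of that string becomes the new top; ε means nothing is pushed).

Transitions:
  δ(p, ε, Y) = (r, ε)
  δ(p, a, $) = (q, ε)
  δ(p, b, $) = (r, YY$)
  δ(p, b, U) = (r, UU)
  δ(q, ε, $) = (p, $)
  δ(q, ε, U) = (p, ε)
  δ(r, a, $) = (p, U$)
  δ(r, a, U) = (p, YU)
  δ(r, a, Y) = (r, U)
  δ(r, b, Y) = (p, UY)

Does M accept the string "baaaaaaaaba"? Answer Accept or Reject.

(p, baaaaaaaaba, $)
  read b, top $: go to r, push YY$ → (r, aaaaaaaaba, YY$)
  read a, top Y: go to r, push U → (r, aaaaaaaba, UY$)
  read a, top U: go to p, push YU → (p, aaaaaaba, YUY$)
  ε-move, top Y: go to r, push ε → (r, aaaaaaba, UY$)
  read a, top U: go to p, push YU → (p, aaaaaba, YUY$)
  ε-move, top Y: go to r, push ε → (r, aaaaaba, UY$)
  read a, top U: go to p, push YU → (p, aaaaba, YUY$)
  ε-move, top Y: go to r, push ε → (r, aaaaba, UY$)
  read a, top U: go to p, push YU → (p, aaaba, YUY$)
  ε-move, top Y: go to r, push ε → (r, aaaba, UY$)
  read a, top U: go to p, push YU → (p, aaba, YUY$)
  ε-move, top Y: go to r, push ε → (r, aaba, UY$)
  read a, top U: go to p, push YU → (p, aba, YUY$)
  ε-move, top Y: go to r, push ε → (r, aba, UY$)
  read a, top U: go to p, push YU → (p, ba, YUY$)
  ε-move, top Y: go to r, push ε → (r, ba, UY$)
No transition applies at (r, ba, UY$); input not fully consumed.

Reject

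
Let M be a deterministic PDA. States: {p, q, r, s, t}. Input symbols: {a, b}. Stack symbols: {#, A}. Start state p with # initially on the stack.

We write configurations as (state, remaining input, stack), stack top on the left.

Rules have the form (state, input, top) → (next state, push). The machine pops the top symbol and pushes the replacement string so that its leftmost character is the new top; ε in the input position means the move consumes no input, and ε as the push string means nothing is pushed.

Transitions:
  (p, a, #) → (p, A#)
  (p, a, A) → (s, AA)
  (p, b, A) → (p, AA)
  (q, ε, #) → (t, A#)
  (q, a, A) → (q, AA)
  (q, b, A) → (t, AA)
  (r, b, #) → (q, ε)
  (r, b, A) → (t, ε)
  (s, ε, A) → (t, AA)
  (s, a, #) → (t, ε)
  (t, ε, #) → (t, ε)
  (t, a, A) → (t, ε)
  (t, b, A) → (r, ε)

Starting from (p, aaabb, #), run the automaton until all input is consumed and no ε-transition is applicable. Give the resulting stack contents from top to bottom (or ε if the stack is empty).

(p, aaabb, #) ⊢ (p, aabb, A#) ⊢ (s, abb, AA#) ⊢ (t, abb, AAA#) ⊢ (t, bb, AA#) ⊢ (r, b, A#) ⊢ (t, ε, #) ⊢ (t, ε, ε)
All input consumed in state t with stack ε.

ε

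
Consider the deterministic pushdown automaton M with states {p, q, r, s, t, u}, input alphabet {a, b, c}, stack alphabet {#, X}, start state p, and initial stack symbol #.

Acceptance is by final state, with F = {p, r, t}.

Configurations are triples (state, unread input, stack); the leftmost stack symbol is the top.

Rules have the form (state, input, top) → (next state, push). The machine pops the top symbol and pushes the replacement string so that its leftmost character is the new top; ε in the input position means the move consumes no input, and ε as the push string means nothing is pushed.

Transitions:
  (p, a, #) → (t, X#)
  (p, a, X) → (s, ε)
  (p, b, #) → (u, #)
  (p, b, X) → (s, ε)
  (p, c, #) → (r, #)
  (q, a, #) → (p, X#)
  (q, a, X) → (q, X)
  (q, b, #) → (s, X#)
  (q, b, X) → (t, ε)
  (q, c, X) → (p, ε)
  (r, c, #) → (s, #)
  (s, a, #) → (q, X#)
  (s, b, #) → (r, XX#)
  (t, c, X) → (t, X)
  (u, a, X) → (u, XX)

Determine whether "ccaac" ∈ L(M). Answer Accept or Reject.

(p, ccaac, #)
  read c, top #: go to r, push # → (r, caac, #)
  read c, top #: go to s, push # → (s, aac, #)
  read a, top #: go to q, push X# → (q, ac, X#)
  read a, top X: go to q, push X → (q, c, X#)
  read c, top X: go to p, push ε → (p, ε, #)
All input consumed; state p ∈ F.

Accept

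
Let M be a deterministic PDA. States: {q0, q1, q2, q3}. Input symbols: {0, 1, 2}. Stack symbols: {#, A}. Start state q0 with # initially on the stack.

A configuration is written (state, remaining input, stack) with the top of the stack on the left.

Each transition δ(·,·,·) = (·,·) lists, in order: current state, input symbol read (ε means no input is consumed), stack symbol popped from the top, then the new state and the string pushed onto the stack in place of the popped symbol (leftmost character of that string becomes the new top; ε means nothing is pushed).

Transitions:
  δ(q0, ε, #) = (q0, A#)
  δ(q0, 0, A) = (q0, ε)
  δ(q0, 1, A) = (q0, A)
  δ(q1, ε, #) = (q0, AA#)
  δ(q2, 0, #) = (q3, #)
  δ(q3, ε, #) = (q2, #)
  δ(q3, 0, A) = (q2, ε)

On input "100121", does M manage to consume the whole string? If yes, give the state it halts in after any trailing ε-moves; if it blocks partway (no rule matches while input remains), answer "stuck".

(q0, 100121, #)
  ε-move, top #: go to q0, push A# → (q0, 100121, A#)
  read 1, top A: go to q0, push A → (q0, 00121, A#)
  read 0, top A: go to q0, push ε → (q0, 0121, #)
  ε-move, top #: go to q0, push A# → (q0, 0121, A#)
  read 0, top A: go to q0, push ε → (q0, 121, #)
  ε-move, top #: go to q0, push A# → (q0, 121, A#)
  read 1, top A: go to q0, push A → (q0, 21, A#)
No transition for (q0, 2, top A); M blocks with input 21 remaining.

stuck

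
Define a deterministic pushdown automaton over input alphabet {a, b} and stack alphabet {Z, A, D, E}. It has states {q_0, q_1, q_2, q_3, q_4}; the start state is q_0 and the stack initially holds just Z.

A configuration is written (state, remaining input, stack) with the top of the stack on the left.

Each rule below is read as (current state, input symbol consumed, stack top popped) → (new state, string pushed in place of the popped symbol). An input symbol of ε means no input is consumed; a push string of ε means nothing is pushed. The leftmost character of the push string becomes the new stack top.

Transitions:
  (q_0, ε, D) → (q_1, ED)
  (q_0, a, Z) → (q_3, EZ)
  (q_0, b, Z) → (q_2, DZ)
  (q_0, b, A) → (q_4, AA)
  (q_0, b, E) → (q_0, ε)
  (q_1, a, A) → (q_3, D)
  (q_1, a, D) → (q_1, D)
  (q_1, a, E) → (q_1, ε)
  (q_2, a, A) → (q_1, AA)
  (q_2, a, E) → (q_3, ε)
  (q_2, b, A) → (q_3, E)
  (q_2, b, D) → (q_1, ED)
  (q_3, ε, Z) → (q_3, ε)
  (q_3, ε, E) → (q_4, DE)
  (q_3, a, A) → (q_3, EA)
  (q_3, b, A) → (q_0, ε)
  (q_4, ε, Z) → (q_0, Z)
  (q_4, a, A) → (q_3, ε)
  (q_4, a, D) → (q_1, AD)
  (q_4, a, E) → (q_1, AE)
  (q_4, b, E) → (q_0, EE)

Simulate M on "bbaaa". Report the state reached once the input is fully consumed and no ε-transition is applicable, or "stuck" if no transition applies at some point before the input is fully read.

q_1

(q_0, bbaaa, Z)
  read b, top Z: go to q_2, push DZ → (q_2, baaa, DZ)
  read b, top D: go to q_1, push ED → (q_1, aaa, EDZ)
  read a, top E: go to q_1, push ε → (q_1, aa, DZ)
  read a, top D: go to q_1, push D → (q_1, a, DZ)
  read a, top D: go to q_1, push D → (q_1, ε, DZ)
All input consumed; M is in state q_1.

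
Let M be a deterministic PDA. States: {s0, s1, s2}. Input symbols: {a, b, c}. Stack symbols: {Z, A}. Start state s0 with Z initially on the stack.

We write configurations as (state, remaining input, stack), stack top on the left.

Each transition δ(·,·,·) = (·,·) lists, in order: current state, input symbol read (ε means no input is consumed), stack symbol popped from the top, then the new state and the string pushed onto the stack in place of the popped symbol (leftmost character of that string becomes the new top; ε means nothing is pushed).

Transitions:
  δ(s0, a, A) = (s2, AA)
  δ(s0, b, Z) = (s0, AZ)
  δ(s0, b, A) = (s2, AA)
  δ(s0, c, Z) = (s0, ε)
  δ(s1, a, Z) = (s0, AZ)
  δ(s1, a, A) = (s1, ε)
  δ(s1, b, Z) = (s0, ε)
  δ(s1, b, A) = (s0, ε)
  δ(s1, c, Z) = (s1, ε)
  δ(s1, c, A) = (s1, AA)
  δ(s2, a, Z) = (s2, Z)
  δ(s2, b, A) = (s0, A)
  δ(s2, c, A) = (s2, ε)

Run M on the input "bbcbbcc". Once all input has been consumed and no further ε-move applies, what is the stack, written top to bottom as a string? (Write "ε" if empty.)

(s0, bbcbbcc, Z)
  read b, top Z: go to s0, push AZ → (s0, bcbbcc, AZ)
  read b, top A: go to s2, push AA → (s2, cbbcc, AAZ)
  read c, top A: go to s2, push ε → (s2, bbcc, AZ)
  read b, top A: go to s0, push A → (s0, bcc, AZ)
  read b, top A: go to s2, push AA → (s2, cc, AAZ)
  read c, top A: go to s2, push ε → (s2, c, AZ)
  read c, top A: go to s2, push ε → (s2, ε, Z)
All input consumed in state s2 with stack Z.

Z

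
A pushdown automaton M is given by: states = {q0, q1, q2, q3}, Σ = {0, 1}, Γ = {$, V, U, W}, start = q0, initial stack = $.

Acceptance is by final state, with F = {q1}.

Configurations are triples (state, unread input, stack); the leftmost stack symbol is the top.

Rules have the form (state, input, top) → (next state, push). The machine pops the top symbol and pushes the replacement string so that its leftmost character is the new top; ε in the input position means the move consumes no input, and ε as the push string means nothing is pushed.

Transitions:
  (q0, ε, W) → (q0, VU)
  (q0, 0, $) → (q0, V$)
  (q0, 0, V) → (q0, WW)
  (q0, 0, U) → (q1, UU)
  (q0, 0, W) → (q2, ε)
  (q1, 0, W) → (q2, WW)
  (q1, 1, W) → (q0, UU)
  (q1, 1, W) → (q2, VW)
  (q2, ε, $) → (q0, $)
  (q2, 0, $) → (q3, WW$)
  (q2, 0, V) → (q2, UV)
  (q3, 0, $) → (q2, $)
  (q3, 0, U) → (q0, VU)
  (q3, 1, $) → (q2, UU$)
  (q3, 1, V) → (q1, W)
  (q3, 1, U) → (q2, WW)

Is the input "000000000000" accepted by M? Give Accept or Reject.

Reject

No computation consumes all input and reaches a final state.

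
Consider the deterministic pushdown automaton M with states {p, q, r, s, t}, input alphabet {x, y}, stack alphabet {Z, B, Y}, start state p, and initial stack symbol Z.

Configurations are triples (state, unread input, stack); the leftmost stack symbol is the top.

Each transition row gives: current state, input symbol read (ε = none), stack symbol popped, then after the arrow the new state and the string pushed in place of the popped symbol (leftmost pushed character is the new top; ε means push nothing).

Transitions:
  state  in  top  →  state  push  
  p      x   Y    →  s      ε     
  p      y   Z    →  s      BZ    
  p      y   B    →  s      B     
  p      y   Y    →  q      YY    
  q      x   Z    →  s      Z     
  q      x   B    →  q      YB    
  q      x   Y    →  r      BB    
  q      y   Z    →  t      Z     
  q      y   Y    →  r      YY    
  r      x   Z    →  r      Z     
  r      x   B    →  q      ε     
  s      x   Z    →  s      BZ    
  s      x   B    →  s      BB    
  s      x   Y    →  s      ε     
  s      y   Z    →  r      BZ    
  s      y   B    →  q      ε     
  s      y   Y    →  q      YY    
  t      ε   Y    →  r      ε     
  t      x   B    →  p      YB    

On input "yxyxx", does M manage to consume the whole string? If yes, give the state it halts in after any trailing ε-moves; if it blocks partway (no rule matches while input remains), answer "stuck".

(p, yxyxx, Z)
  read y, top Z: go to s, push BZ → (s, xyxx, BZ)
  read x, top B: go to s, push BB → (s, yxx, BBZ)
  read y, top B: go to q, push ε → (q, xx, BZ)
  read x, top B: go to q, push YB → (q, x, YBZ)
  read x, top Y: go to r, push BB → (r, ε, BBBZ)
All input consumed; M is in state r.

r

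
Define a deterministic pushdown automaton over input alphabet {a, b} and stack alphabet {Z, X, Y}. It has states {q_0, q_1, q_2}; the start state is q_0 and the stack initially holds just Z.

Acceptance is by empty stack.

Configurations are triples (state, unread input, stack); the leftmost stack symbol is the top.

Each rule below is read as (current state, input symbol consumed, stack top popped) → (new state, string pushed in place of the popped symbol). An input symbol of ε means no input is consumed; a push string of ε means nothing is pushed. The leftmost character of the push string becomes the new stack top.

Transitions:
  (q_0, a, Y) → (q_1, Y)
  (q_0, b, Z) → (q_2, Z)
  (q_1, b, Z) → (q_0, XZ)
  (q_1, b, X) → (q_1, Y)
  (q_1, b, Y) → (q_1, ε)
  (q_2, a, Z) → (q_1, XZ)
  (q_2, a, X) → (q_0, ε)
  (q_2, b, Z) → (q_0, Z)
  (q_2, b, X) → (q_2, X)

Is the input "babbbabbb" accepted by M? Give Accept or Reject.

Reject

(q_0, babbbabbb, Z) ⊢ (q_2, abbbabbb, Z) ⊢ (q_1, bbbabbb, XZ) ⊢ (q_1, bbabbb, YZ) ⊢ (q_1, babbb, Z) ⊢ (q_0, abbb, XZ)
No transition applies at (q_0, abbb, XZ); input not fully consumed.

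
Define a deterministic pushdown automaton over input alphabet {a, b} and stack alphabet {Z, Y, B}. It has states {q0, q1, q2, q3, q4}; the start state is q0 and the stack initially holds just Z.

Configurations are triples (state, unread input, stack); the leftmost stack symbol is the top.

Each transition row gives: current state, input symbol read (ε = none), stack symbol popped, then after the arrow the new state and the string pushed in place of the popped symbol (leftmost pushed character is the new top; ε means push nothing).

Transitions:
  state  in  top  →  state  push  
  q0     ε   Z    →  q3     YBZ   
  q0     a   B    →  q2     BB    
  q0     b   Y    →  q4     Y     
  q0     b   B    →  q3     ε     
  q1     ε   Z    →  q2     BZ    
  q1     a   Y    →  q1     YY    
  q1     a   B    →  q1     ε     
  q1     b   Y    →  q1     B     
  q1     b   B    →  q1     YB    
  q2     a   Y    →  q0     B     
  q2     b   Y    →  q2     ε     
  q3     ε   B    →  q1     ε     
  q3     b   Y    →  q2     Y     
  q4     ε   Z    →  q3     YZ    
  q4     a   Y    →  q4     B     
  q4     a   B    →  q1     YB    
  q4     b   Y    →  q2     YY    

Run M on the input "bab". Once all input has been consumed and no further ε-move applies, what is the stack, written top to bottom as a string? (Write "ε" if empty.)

BZ

(q0, bab, Z)
  ε-move, top Z: go to q3, push YBZ → (q3, bab, YBZ)
  read b, top Y: go to q2, push Y → (q2, ab, YBZ)
  read a, top Y: go to q0, push B → (q0, b, BBZ)
  read b, top B: go to q3, push ε → (q3, ε, BZ)
  ε-move, top B: go to q1, push ε → (q1, ε, Z)
  ε-move, top Z: go to q2, push BZ → (q2, ε, BZ)
All input consumed in state q2 with stack BZ.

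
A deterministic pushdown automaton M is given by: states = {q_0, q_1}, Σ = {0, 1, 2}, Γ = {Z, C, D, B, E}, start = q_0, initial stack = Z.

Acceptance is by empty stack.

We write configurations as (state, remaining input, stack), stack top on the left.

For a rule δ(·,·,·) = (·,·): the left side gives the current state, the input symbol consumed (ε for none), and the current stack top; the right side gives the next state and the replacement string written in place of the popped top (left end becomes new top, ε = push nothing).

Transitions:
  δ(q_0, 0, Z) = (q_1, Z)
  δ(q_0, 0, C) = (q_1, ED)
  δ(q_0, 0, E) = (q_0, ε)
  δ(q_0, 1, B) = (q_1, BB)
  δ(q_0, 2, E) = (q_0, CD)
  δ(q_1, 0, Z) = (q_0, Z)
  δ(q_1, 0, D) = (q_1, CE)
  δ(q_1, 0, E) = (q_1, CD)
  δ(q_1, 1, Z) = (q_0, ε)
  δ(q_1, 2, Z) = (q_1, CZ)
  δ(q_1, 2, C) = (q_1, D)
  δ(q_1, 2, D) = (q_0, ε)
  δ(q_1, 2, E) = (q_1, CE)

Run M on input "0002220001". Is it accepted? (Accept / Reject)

Accept

(q_0, 0002220001, Z)
  read 0, top Z: go to q_1, push Z → (q_1, 002220001, Z)
  read 0, top Z: go to q_0, push Z → (q_0, 02220001, Z)
  read 0, top Z: go to q_1, push Z → (q_1, 2220001, Z)
  read 2, top Z: go to q_1, push CZ → (q_1, 220001, CZ)
  read 2, top C: go to q_1, push D → (q_1, 20001, DZ)
  read 2, top D: go to q_0, push ε → (q_0, 0001, Z)
  read 0, top Z: go to q_1, push Z → (q_1, 001, Z)
  read 0, top Z: go to q_0, push Z → (q_0, 01, Z)
  read 0, top Z: go to q_1, push Z → (q_1, 1, Z)
  read 1, top Z: go to q_0, push ε → (q_0, ε, ε)
All input consumed and the stack is empty.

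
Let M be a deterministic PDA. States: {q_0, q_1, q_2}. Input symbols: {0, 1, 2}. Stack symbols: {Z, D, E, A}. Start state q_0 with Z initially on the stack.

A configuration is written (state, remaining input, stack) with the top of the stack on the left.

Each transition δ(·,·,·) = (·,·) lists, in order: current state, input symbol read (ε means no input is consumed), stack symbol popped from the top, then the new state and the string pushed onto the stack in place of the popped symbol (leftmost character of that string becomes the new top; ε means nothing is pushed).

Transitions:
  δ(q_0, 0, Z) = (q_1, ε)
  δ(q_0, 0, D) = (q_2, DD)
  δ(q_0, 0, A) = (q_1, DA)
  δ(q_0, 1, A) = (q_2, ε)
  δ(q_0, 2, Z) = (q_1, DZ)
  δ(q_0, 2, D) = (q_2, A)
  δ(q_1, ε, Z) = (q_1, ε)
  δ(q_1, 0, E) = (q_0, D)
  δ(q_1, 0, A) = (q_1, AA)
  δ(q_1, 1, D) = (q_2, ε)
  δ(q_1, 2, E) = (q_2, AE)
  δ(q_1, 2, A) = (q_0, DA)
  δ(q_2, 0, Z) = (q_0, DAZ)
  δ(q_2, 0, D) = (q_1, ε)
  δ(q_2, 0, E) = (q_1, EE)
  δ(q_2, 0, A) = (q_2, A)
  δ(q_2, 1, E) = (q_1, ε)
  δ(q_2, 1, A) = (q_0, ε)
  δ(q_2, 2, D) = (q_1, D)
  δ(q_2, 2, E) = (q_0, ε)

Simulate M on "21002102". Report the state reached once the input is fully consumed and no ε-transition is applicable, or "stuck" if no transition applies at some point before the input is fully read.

q_0

(q_0, 21002102, Z) ⊢ (q_1, 1002102, DZ) ⊢ (q_2, 002102, Z) ⊢ (q_0, 02102, DAZ) ⊢ (q_2, 2102, DDAZ) ⊢ (q_1, 102, DDAZ) ⊢ (q_2, 02, DAZ) ⊢ (q_1, 2, AZ) ⊢ (q_0, ε, DAZ)
All input consumed; M is in state q_0.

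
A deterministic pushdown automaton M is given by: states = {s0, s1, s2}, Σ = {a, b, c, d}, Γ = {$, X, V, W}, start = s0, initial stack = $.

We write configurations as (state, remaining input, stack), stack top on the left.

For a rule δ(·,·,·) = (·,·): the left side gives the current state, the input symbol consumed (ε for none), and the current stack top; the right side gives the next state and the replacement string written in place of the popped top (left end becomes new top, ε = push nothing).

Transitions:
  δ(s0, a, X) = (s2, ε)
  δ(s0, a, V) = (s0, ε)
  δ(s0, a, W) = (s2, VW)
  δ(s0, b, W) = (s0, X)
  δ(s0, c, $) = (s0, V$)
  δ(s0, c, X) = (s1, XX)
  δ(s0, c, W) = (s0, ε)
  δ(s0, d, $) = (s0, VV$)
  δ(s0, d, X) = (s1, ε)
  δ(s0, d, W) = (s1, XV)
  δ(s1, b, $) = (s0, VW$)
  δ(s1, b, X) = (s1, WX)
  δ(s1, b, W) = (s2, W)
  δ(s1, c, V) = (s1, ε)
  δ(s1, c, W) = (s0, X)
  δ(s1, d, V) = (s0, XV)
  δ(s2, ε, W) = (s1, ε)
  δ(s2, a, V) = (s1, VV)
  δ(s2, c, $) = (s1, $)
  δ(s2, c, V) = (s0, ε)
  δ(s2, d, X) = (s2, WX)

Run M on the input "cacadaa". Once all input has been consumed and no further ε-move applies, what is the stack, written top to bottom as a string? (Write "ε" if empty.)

(s0, cacadaa, $)
  read c, top $: go to s0, push V$ → (s0, acadaa, V$)
  read a, top V: go to s0, push ε → (s0, cadaa, $)
  read c, top $: go to s0, push V$ → (s0, adaa, V$)
  read a, top V: go to s0, push ε → (s0, daa, $)
  read d, top $: go to s0, push VV$ → (s0, aa, VV$)
  read a, top V: go to s0, push ε → (s0, a, V$)
  read a, top V: go to s0, push ε → (s0, ε, $)
All input consumed in state s0 with stack $.

$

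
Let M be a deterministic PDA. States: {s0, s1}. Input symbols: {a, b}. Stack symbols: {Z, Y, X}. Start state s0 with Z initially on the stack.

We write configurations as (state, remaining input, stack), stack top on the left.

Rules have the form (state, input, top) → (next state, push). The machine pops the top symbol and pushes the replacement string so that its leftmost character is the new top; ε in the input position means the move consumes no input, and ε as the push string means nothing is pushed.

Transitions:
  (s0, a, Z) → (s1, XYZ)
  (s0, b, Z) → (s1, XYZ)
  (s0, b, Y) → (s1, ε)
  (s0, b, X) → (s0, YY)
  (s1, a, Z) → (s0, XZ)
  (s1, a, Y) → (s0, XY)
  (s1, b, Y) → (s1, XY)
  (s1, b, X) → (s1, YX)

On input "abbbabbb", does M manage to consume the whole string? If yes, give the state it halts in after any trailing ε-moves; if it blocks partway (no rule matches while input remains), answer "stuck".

(s0, abbbabbb, Z)
  read a, top Z: go to s1, push XYZ → (s1, bbbabbb, XYZ)
  read b, top X: go to s1, push YX → (s1, bbabbb, YXYZ)
  read b, top Y: go to s1, push XY → (s1, babbb, XYXYZ)
  read b, top X: go to s1, push YX → (s1, abbb, YXYXYZ)
  read a, top Y: go to s0, push XY → (s0, bbb, XYXYXYZ)
  read b, top X: go to s0, push YY → (s0, bb, YYYXYXYZ)
  read b, top Y: go to s1, push ε → (s1, b, YYXYXYZ)
  read b, top Y: go to s1, push XY → (s1, ε, XYYXYXYZ)
All input consumed; M is in state s1.

s1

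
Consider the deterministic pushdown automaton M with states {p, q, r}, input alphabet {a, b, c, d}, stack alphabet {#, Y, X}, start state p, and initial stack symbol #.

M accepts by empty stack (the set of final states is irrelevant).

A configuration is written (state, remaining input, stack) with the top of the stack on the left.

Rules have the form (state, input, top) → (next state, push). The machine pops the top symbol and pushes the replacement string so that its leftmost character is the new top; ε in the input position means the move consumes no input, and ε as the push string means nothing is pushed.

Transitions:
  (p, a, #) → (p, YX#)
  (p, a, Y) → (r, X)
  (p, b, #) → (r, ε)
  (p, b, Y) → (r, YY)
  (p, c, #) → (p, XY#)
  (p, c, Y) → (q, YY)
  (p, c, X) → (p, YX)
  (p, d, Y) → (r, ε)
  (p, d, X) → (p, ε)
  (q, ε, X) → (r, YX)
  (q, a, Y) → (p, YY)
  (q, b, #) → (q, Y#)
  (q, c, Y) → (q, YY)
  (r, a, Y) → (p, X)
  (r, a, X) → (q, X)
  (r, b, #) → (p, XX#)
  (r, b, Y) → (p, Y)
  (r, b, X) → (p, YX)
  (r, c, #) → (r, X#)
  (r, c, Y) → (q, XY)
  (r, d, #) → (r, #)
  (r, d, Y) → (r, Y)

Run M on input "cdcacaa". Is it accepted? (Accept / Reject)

Reject

(p, cdcacaa, #) ⊢ (p, dcacaa, XY#) ⊢ (p, cacaa, Y#) ⊢ (q, acaa, YY#) ⊢ (p, caa, YYY#) ⊢ (q, aa, YYYY#) ⊢ (p, a, YYYYY#) ⊢ (r, ε, XYYYY#)
All input consumed; stack is XYYYY#, not empty, and no further ε-move applies.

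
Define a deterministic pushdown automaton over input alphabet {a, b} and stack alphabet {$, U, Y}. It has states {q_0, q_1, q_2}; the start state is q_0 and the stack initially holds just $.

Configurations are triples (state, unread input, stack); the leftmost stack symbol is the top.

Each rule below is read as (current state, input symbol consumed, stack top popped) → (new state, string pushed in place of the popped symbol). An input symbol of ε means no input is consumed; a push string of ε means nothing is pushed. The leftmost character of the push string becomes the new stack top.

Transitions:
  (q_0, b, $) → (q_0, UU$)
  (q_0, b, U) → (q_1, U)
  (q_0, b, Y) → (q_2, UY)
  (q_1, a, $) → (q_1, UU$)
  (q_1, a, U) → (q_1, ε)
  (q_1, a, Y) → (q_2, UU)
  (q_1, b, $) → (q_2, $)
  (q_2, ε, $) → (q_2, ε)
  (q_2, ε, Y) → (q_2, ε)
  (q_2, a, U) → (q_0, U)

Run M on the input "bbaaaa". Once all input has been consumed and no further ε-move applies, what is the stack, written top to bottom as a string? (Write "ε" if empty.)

(q_0, bbaaaa, $) ⊢ (q_0, baaaa, UU$) ⊢ (q_1, aaaa, UU$) ⊢ (q_1, aaa, U$) ⊢ (q_1, aa, $) ⊢ (q_1, a, UU$) ⊢ (q_1, ε, U$)
All input consumed in state q_1 with stack U$.

U$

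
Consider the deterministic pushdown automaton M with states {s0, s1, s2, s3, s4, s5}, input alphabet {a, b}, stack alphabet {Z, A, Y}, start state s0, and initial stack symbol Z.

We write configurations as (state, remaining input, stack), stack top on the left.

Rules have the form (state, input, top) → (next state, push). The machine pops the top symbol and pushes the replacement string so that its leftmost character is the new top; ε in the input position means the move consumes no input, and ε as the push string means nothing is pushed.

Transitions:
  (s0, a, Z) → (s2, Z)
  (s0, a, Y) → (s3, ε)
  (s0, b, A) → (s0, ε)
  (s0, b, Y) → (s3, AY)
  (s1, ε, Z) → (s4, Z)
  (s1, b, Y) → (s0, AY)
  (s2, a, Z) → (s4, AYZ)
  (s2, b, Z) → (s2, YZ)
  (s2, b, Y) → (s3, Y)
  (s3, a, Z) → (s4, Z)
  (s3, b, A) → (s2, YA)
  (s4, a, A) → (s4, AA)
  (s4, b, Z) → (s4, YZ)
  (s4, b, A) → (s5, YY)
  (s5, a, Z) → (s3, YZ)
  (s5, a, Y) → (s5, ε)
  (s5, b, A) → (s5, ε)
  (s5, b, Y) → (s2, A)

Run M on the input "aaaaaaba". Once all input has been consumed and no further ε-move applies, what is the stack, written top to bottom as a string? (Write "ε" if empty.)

YAAAAYZ

(s0, aaaaaaba, Z) ⊢ (s2, aaaaaba, Z) ⊢ (s4, aaaaba, AYZ) ⊢ (s4, aaaba, AAYZ) ⊢ (s4, aaba, AAAYZ) ⊢ (s4, aba, AAAAYZ) ⊢ (s4, ba, AAAAAYZ) ⊢ (s5, a, YYAAAAYZ) ⊢ (s5, ε, YAAAAYZ)
All input consumed in state s5 with stack YAAAAYZ.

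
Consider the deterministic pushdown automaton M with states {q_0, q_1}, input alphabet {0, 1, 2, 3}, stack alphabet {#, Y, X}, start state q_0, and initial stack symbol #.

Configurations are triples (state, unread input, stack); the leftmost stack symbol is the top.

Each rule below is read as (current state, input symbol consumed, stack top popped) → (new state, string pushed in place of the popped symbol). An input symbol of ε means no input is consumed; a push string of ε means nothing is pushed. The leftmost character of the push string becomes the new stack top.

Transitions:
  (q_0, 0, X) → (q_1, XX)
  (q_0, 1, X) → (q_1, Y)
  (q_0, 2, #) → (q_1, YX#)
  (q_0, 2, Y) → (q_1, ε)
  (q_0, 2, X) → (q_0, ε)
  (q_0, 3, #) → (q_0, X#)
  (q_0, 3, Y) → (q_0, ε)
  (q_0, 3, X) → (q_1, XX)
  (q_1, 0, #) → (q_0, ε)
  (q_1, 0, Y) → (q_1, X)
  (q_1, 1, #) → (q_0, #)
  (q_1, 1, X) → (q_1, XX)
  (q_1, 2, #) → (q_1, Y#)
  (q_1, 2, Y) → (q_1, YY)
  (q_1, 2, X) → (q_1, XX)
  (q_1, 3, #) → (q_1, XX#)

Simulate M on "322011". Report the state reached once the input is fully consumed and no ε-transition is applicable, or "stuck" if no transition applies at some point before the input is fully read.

q_1

(q_0, 322011, #)
  read 3, top #: go to q_0, push X# → (q_0, 22011, X#)
  read 2, top X: go to q_0, push ε → (q_0, 2011, #)
  read 2, top #: go to q_1, push YX# → (q_1, 011, YX#)
  read 0, top Y: go to q_1, push X → (q_1, 11, XX#)
  read 1, top X: go to q_1, push XX → (q_1, 1, XXX#)
  read 1, top X: go to q_1, push XX → (q_1, ε, XXXX#)
All input consumed; M is in state q_1.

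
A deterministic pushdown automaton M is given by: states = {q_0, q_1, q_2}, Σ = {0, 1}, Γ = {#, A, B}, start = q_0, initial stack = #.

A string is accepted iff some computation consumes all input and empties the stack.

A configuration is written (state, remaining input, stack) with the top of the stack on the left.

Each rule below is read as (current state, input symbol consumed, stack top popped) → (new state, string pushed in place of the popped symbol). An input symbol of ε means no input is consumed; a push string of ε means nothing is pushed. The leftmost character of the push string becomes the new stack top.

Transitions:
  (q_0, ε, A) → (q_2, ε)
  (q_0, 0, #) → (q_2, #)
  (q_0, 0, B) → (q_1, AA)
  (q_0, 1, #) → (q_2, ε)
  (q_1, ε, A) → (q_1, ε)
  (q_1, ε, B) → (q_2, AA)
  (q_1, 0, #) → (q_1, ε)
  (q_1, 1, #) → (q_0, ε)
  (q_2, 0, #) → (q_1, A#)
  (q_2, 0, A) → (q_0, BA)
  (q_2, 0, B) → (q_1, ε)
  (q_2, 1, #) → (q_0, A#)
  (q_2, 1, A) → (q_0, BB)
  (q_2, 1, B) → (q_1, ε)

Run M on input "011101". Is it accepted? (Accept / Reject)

(q_0, 011101, #) ⊢ (q_2, 11101, #) ⊢ (q_0, 1101, A#) ⊢ (q_2, 1101, #) ⊢ (q_0, 101, A#) ⊢ (q_2, 101, #) ⊢ (q_0, 01, A#) ⊢ (q_2, 01, #) ⊢ (q_1, 1, A#) ⊢ (q_1, 1, #) ⊢ (q_0, ε, ε)
All input consumed and the stack is empty.

Accept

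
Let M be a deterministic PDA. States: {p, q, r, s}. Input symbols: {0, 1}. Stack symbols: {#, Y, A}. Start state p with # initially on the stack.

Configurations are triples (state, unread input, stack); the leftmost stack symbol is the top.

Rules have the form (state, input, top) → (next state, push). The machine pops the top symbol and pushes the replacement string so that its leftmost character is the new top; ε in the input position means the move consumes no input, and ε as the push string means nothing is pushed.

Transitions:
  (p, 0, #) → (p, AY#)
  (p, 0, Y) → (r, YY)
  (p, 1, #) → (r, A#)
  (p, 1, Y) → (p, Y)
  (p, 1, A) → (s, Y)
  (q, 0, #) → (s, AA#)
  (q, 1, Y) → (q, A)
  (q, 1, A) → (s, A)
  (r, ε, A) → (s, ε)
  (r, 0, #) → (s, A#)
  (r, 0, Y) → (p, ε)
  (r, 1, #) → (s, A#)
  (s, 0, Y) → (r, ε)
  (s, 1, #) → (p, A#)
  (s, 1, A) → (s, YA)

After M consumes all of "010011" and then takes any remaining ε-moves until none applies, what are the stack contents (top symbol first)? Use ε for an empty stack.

A#

(p, 010011, #)
  read 0, top #: go to p, push AY# → (p, 10011, AY#)
  read 1, top A: go to s, push Y → (s, 0011, YY#)
  read 0, top Y: go to r, push ε → (r, 011, Y#)
  read 0, top Y: go to p, push ε → (p, 11, #)
  read 1, top #: go to r, push A# → (r, 1, A#)
  ε-move, top A: go to s, push ε → (s, 1, #)
  read 1, top #: go to p, push A# → (p, ε, A#)
All input consumed in state p with stack A#.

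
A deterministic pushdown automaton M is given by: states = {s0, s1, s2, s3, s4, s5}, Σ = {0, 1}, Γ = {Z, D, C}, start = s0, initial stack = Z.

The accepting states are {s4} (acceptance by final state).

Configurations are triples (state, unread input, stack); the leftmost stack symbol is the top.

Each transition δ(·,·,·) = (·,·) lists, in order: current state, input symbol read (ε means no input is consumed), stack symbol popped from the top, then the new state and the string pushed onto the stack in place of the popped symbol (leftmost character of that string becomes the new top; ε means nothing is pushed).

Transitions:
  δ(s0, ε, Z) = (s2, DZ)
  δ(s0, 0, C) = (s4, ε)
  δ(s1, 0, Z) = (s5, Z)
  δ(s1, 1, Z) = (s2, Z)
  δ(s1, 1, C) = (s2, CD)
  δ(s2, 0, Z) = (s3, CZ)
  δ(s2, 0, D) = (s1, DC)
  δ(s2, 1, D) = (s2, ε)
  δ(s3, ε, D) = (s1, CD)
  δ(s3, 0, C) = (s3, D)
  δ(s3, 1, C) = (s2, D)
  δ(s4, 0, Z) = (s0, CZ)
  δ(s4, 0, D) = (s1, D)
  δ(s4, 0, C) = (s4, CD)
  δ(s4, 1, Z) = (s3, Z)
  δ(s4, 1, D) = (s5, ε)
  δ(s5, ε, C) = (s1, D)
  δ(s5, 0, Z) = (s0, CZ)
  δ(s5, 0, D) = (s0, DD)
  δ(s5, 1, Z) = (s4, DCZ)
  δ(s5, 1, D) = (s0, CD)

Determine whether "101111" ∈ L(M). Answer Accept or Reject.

Reject

(s0, 101111, Z) ⊢ (s2, 101111, DZ) ⊢ (s2, 01111, Z) ⊢ (s3, 1111, CZ) ⊢ (s2, 111, DZ) ⊢ (s2, 11, Z)
No transition applies at (s2, 11, Z); input not fully consumed.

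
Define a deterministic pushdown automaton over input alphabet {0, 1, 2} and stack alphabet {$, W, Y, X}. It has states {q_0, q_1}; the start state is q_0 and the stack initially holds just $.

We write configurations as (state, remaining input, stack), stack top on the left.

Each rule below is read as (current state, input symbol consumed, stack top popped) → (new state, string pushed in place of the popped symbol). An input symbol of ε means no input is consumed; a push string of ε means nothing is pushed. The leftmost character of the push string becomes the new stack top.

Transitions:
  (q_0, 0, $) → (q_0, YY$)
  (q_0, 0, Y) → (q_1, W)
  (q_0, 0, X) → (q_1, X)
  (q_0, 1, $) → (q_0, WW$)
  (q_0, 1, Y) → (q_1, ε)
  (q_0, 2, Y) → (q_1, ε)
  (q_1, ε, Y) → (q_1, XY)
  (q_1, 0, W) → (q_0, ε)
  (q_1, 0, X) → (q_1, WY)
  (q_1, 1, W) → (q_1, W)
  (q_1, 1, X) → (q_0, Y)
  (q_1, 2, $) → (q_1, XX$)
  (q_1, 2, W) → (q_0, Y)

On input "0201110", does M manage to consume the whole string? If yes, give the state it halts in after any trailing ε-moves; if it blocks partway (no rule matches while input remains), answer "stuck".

q_0

(q_0, 0201110, $) ⊢ (q_0, 201110, YY$) ⊢ (q_1, 01110, Y$) ⊢ (q_1, 01110, XY$) ⊢ (q_1, 1110, WYY$) ⊢ (q_1, 110, WYY$) ⊢ (q_1, 10, WYY$) ⊢ (q_1, 0, WYY$) ⊢ (q_0, ε, YY$)
All input consumed; M is in state q_0.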